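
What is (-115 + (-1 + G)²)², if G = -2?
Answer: 11236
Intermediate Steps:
(-115 + (-1 + G)²)² = (-115 + (-1 - 2)²)² = (-115 + (-3)²)² = (-115 + 9)² = (-106)² = 11236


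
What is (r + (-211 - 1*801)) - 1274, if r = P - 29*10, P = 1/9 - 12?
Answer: -23291/9 ≈ -2587.9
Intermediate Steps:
P = -107/9 (P = ⅑ - 12 = -107/9 ≈ -11.889)
r = -2717/9 (r = -107/9 - 29*10 = -107/9 - 290 = -2717/9 ≈ -301.89)
(r + (-211 - 1*801)) - 1274 = (-2717/9 + (-211 - 1*801)) - 1274 = (-2717/9 + (-211 - 801)) - 1274 = (-2717/9 - 1012) - 1274 = -11825/9 - 1274 = -23291/9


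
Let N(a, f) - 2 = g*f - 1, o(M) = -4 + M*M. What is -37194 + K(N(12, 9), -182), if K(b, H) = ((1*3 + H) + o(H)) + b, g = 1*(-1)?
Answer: -4261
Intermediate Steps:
g = -1
o(M) = -4 + M²
N(a, f) = 1 - f (N(a, f) = 2 + (-f - 1) = 2 + (-1 - f) = 1 - f)
K(b, H) = -1 + H + b + H² (K(b, H) = ((1*3 + H) + (-4 + H²)) + b = ((3 + H) + (-4 + H²)) + b = (-1 + H + H²) + b = -1 + H + b + H²)
-37194 + K(N(12, 9), -182) = -37194 + (-1 - 182 + (1 - 1*9) + (-182)²) = -37194 + (-1 - 182 + (1 - 9) + 33124) = -37194 + (-1 - 182 - 8 + 33124) = -37194 + 32933 = -4261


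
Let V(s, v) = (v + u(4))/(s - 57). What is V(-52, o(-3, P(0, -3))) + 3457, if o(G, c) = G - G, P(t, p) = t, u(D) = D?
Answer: 376809/109 ≈ 3457.0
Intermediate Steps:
o(G, c) = 0
V(s, v) = (4 + v)/(-57 + s) (V(s, v) = (v + 4)/(s - 57) = (4 + v)/(-57 + s))
V(-52, o(-3, P(0, -3))) + 3457 = (4 + 0)/(-57 - 52) + 3457 = 4/(-109) + 3457 = -1/109*4 + 3457 = -4/109 + 3457 = 376809/109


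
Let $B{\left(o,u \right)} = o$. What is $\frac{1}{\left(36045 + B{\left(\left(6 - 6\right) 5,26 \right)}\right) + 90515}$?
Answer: $\frac{1}{126560} \approx 7.9014 \cdot 10^{-6}$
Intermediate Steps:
$\frac{1}{\left(36045 + B{\left(\left(6 - 6\right) 5,26 \right)}\right) + 90515} = \frac{1}{\left(36045 + \left(6 - 6\right) 5\right) + 90515} = \frac{1}{\left(36045 + 0 \cdot 5\right) + 90515} = \frac{1}{\left(36045 + 0\right) + 90515} = \frac{1}{36045 + 90515} = \frac{1}{126560}$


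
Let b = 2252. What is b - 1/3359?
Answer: 7564467/3359 ≈ 2252.0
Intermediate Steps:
b - 1/3359 = 2252 - 1/3359 = 7564467/3359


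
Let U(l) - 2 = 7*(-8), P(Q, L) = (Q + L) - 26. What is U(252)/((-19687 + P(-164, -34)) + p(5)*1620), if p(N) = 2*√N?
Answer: 119466/38217769 + 19440*√5/38217769 ≈ 0.0042633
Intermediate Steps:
P(Q, L) = -26 + L + Q (P(Q, L) = (L + Q) - 26 = -26 + L + Q)
U(l) = -54 (U(l) = 2 + 7*(-8) = 2 - 56 = -54)
U(252)/((-19687 + P(-164, -34)) + p(5)*1620) = -54/((-19687 + (-26 - 34 - 164)) + (2*√5)*1620) = -54/((-19687 - 224) + 3240*√5) = -54/(-19911 + 3240*√5)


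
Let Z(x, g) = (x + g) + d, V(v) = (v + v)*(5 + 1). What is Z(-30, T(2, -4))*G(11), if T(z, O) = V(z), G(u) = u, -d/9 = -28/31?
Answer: 726/31 ≈ 23.419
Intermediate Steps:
d = 252/31 (d = -(-252)/31 = -9*(-28/31) = 252/31 ≈ 8.1290)
V(v) = 12*v (V(v) = (2*v)*6 = 12*v)
T(z, O) = 12*z
Z(x, g) = 252/31 + g + x (Z(x, g) = (x + g) + 252/31 = (g + x) + 252/31 = 252/31 + g + x)
Z(-30, T(2, -4))*G(11) = (252/31 + 12*2 - 30)*11 = (252/31 + 24 - 30)*11 = (66/31)*11 = 726/31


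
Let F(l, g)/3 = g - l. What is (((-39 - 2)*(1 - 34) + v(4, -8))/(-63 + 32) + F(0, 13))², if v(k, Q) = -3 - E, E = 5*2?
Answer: 17161/961 ≈ 17.857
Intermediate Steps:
E = 10
F(l, g) = -3*l + 3*g (F(l, g) = 3*(g - l) = -3*l + 3*g)
v(k, Q) = -13 (v(k, Q) = -3 - 1*10 = -3 - 10 = -13)
(((-39 - 2)*(1 - 34) + v(4, -8))/(-63 + 32) + F(0, 13))² = (((-39 - 2)*(1 - 34) - 13)/(-63 + 32) + (-3*0 + 3*13))² = ((-41*(-33) - 13)/(-31) + (0 + 39))² = ((1353 - 13)*(-1/31) + 39)² = (1340*(-1/31) + 39)² = (-1340/31 + 39)² = (-131/31)² = 17161/961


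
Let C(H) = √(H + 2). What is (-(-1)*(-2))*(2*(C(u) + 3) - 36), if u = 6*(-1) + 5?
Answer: 56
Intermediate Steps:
u = -1 (u = -6 + 5 = -1)
C(H) = √(2 + H)
(-(-1)*(-2))*(2*(C(u) + 3) - 36) = (-(-1)*(-2))*(2*(√(2 - 1) + 3) - 36) = (-1*2)*(2*(√1 + 3) - 36) = -2*(2*(1 + 3) - 36) = -2*(2*4 - 36) = -2*(8 - 36) = -2*(-28) = 56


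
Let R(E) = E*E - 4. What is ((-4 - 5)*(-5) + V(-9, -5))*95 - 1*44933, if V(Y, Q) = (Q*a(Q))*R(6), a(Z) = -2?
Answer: -10258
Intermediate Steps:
R(E) = -4 + E² (R(E) = E² - 4 = -4 + E²)
V(Y, Q) = -64*Q (V(Y, Q) = (Q*(-2))*(-4 + 6²) = (-2*Q)*(-4 + 36) = -2*Q*32 = -64*Q)
((-4 - 5)*(-5) + V(-9, -5))*95 - 1*44933 = ((-4 - 5)*(-5) - 64*(-5))*95 - 1*44933 = (-9*(-5) + 320)*95 - 44933 = (45 + 320)*95 - 44933 = 365*95 - 44933 = 34675 - 44933 = -10258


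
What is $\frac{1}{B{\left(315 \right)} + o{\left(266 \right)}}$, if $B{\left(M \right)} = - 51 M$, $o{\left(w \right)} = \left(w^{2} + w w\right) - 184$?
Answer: $\frac{1}{125263} \approx 7.9832 \cdot 10^{-6}$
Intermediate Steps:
$o{\left(w \right)} = -184 + 2 w^{2}$ ($o{\left(w \right)} = \left(w^{2} + w^{2}\right) - 184 = 2 w^{2} - 184 = -184 + 2 w^{2}$)
$\frac{1}{B{\left(315 \right)} + o{\left(266 \right)}} = \frac{1}{\left(-51\right) 315 - \left(184 - 2 \cdot 266^{2}\right)} = \frac{1}{-16065 + \left(-184 + 2 \cdot 70756\right)} = \frac{1}{-16065 + \left(-184 + 141512\right)} = \frac{1}{-16065 + 141328} = \frac{1}{125263}$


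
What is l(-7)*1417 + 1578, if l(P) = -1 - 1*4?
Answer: -5507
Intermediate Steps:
l(P) = -5 (l(P) = -1 - 4 = -5)
l(-7)*1417 + 1578 = -5*1417 + 1578 = -7085 + 1578 = -5507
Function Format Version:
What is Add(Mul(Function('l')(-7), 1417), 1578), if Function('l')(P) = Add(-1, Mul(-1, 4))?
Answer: -5507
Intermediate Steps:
Function('l')(P) = -5 (Function('l')(P) = Add(-1, -4) = -5)
Add(Mul(Function('l')(-7), 1417), 1578) = Add(Mul(-5, 1417), 1578) = Add(-7085, 1578) = -5507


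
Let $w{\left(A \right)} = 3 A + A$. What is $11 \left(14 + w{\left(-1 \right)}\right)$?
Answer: $110$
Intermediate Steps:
$w{\left(A \right)} = 4 A$
$11 \left(14 + w{\left(-1 \right)}\right) = 11 \left(14 + 4 \left(-1\right)\right) = 11 \left(14 - 4\right) = 11 \cdot 10 = 110$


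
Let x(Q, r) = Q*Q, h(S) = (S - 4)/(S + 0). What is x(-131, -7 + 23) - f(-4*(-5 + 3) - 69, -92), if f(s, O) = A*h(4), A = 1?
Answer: 17161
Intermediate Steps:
h(S) = (-4 + S)/S
x(Q, r) = Q²
f(s, O) = 0 (f(s, O) = 1*((-4 + 4)/4) = 1*((¼)*0) = 1*0 = 0)
x(-131, -7 + 23) - f(-4*(-5 + 3) - 69, -92) = (-131)² - 1*0 = 17161 + 0 = 17161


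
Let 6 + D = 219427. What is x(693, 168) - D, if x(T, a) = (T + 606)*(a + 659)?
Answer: 854852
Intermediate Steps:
D = 219421 (D = -6 + 219427 = 219421)
x(T, a) = (606 + T)*(659 + a)
x(693, 168) - D = (399354 + 606*168 + 659*693 + 693*168) - 1*219421 = (399354 + 101808 + 456687 + 116424) - 219421 = 1074273 - 219421 = 854852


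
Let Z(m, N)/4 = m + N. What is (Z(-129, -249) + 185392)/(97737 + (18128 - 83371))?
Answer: 91940/16247 ≈ 5.6589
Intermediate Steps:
Z(m, N) = 4*N + 4*m (Z(m, N) = 4*(m + N) = 4*(N + m) = 4*N + 4*m)
(Z(-129, -249) + 185392)/(97737 + (18128 - 83371)) = ((4*(-249) + 4*(-129)) + 185392)/(97737 + (18128 - 83371)) = ((-996 - 516) + 185392)/(97737 - 65243) = (-1512 + 185392)/32494 = 183880*(1/32494) = 91940/16247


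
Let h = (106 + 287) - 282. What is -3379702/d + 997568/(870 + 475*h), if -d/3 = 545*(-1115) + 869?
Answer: 272475935789/16260883785 ≈ 16.757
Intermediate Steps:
h = 111 (h = 393 - 282 = 111)
d = 1820418 (d = -3*(545*(-1115) + 869) = -3*(-607675 + 869) = -3*(-606806) = 1820418)
-3379702/d + 997568/(870 + 475*h) = -3379702/1820418 + 997568/(870 + 475*111) = -3379702*1/1820418 + 997568/(870 + 52725) = -1689851/910209 + 997568/53595 = 272475935789/16260883785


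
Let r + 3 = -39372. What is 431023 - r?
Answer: 470398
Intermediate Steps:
r = -39375 (r = -3 - 39372 = -39375)
431023 - r = 431023 - 1*(-39375) = 431023 + 39375 = 470398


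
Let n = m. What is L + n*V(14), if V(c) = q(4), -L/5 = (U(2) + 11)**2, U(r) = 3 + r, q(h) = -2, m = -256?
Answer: -768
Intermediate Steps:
n = -256
L = -1280 (L = -5*((3 + 2) + 11)**2 = -5*(5 + 11)**2 = -5*16**2 = -5*256 = -1280)
V(c) = -2
L + n*V(14) = -1280 - 256*(-2) = -1280 + 512 = -768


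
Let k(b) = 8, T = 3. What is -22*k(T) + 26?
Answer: -150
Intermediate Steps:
-22*k(T) + 26 = -22*8 + 26 = -176 + 26 = -150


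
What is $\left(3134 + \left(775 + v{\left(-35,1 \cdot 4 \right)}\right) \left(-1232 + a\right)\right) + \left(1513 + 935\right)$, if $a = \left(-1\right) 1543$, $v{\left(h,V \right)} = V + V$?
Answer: $-2167243$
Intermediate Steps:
$v{\left(h,V \right)} = 2 V$
$a = -1543$
$\left(3134 + \left(775 + v{\left(-35,1 \cdot 4 \right)}\right) \left(-1232 + a\right)\right) + \left(1513 + 935\right) = \left(3134 + \left(775 + 2 \cdot 1 \cdot 4\right) \left(-1232 - 1543\right)\right) + \left(1513 + 935\right) = \left(3134 + \left(775 + 2 \cdot 4\right) \left(-2775\right)\right) + 2448 = \left(3134 + \left(775 + 8\right) \left(-2775\right)\right) + 2448 = \left(3134 + 783 \left(-2775\right)\right) + 2448 = \left(3134 - 2172825\right) + 2448 = -2169691 + 2448 = -2167243$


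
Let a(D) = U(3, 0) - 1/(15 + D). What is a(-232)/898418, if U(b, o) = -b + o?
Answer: -325/97478353 ≈ -3.3341e-6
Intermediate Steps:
U(b, o) = o - b
a(D) = -3 - 1/(15 + D) (a(D) = (0 - 1*3) - 1/(15 + D) = (0 - 3) - 1/(15 + D) = -3 - 1/(15 + D))
a(-232)/898418 = ((-46 - 3*(-232))/(15 - 232))/898418 = ((-46 + 696)/(-217))*(1/898418) = -1/217*650*(1/898418) = -650/217*1/898418 = -325/97478353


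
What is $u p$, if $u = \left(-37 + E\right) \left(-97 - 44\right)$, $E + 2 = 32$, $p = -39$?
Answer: $-38493$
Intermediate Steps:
$E = 30$ ($E = -2 + 32 = 30$)
$u = 987$ ($u = \left(-37 + 30\right) \left(-97 - 44\right) = \left(-7\right) \left(-141\right) = 987$)
$u p = 987 \left(-39\right) = -38493$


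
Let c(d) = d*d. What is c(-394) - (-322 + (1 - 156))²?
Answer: -72293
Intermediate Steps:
c(d) = d²
c(-394) - (-322 + (1 - 156))² = (-394)² - (-322 + (1 - 156))² = 155236 - (-322 - 155)² = 155236 - 1*(-477)² = 155236 - 1*227529 = 155236 - 227529 = -72293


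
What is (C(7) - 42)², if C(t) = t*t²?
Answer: 90601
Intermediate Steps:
C(t) = t³
(C(7) - 42)² = (7³ - 42)² = (343 - 42)² = 301² = 90601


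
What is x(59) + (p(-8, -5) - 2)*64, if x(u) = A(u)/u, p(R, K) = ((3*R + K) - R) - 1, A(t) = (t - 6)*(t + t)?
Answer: -1430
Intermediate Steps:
A(t) = 2*t*(-6 + t) (A(t) = (-6 + t)*(2*t) = 2*t*(-6 + t))
p(R, K) = -1 + K + 2*R (p(R, K) = ((K + 3*R) - R) - 1 = (K + 2*R) - 1 = -1 + K + 2*R)
x(u) = -12 + 2*u (x(u) = (2*u*(-6 + u))/u = -12 + 2*u)
x(59) + (p(-8, -5) - 2)*64 = (-12 + 2*59) + ((-1 - 5 + 2*(-8)) - 2)*64 = (-12 + 118) + ((-1 - 5 - 16) - 2)*64 = 106 + (-22 - 2)*64 = 106 - 24*64 = 106 - 1536 = -1430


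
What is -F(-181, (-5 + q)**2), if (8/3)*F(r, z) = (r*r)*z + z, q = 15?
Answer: -1228575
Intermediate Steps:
F(r, z) = 3*z/8 + 3*z*r**2/8 (F(r, z) = 3*((r*r)*z + z)/8 = 3*(r**2*z + z)/8 = 3*(z*r**2 + z)/8 = 3*(z + z*r**2)/8 = 3*z/8 + 3*z*r**2/8)
-F(-181, (-5 + q)**2) = -3*(-5 + 15)**2*(1 + (-181)**2)/8 = -3*10**2*(1 + 32761)/8 = -3*100*32762/8 = -1*1228575 = -1228575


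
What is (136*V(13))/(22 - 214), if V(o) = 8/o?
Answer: -17/39 ≈ -0.43590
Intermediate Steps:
(136*V(13))/(22 - 214) = (136*(8/13))/(22 - 214) = (136*(8*(1/13)))/(-192) = (136*(8/13))*(-1/192) = (1088/13)*(-1/192) = -17/39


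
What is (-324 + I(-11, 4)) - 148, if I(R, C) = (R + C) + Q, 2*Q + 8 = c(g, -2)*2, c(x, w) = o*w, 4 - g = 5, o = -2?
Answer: -479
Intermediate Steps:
g = -1 (g = 4 - 1*5 = 4 - 5 = -1)
c(x, w) = -2*w
Q = 0 (Q = -4 + (-2*(-2)*2)/2 = -4 + (4*2)/2 = -4 + (½)*8 = -4 + 4 = 0)
I(R, C) = C + R (I(R, C) = (R + C) + 0 = (C + R) + 0 = C + R)
(-324 + I(-11, 4)) - 148 = (-324 + (4 - 11)) - 148 = (-324 - 7) - 148 = -331 - 148 = -479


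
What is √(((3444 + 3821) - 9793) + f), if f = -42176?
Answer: 4*I*√2794 ≈ 211.43*I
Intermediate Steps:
√(((3444 + 3821) - 9793) + f) = √(((3444 + 3821) - 9793) - 42176) = √((7265 - 9793) - 42176) = √(-2528 - 42176) = √(-44704) = 4*I*√2794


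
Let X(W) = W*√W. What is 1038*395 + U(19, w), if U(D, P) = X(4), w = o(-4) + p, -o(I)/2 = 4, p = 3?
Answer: 410018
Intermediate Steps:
o(I) = -8 (o(I) = -2*4 = -8)
w = -5 (w = -8 + 3 = -5)
X(W) = W^(3/2)
U(D, P) = 8 (U(D, P) = 4^(3/2) = 8)
1038*395 + U(19, w) = 1038*395 + 8 = 410010 + 8 = 410018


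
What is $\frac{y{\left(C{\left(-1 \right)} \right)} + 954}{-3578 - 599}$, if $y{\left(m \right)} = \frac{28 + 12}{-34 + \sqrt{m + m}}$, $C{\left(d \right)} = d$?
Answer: $- \frac{551686}{2418483} + \frac{20 i \sqrt{2}}{2418483} \approx -0.22811 + 1.1695 \cdot 10^{-5} i$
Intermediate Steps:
$y{\left(m \right)} = \frac{40}{-34 + \sqrt{2} \sqrt{m}}$ ($y{\left(m \right)} = \frac{40}{-34 + \sqrt{2 m}} = \frac{40}{-34 + \sqrt{2} \sqrt{m}}$)
$\frac{y{\left(C{\left(-1 \right)} \right)} + 954}{-3578 - 599} = \frac{\frac{40}{-34 + \sqrt{2} \sqrt{-1}} + 954}{-3578 - 599} = \frac{\frac{40}{-34 + \sqrt{2} i} + 954}{-4177} = \left(\frac{40}{-34 + i \sqrt{2}} + 954\right) \left(- \frac{1}{4177}\right) = \left(954 + \frac{40}{-34 + i \sqrt{2}}\right) \left(- \frac{1}{4177}\right) = - \frac{954}{4177} - \frac{40}{4177 \left(-34 + i \sqrt{2}\right)}$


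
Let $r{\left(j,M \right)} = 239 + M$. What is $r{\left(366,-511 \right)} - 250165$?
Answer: $-250437$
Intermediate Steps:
$r{\left(366,-511 \right)} - 250165 = \left(239 - 511\right) - 250165 = -272 - 250165 = -250437$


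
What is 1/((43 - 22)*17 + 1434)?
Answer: 1/1791 ≈ 0.00055835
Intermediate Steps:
1/((43 - 22)*17 + 1434) = 1/(21*17 + 1434) = 1/(357 + 1434) = 1/1791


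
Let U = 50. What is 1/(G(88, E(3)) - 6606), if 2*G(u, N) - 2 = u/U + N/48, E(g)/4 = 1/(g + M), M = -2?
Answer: -600/3962447 ≈ -0.00015142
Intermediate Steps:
E(g) = 4/(-2 + g) (E(g) = 4/(g - 2) = 4/(-2 + g))
G(u, N) = 1 + N/96 + u/100 (G(u, N) = 1 + (u/50 + N/48)/2 = 1 + (N/48 + u/50)/2 = 1 + (N/96 + u/100) = 1 + N/96 + u/100)
1/(G(88, E(3)) - 6606) = 1/((1 + (4/(-2 + 3))/96 + (1/100)*88) - 6606) = 1/((1 + (4/1)/96 + 22/25) - 6606) = 1/((1 + (4*1)/96 + 22/25) - 6606) = 1/((1 + (1/96)*4 + 22/25) - 6606) = 1/((1 + 1/24 + 22/25) - 6606) = 1/(1153/600 - 6606) = 1/(-3962447/600) = -600/3962447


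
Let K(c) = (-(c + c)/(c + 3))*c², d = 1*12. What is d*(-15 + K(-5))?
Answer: -1680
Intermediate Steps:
d = 12
K(c) = -2*c³/(3 + c) (K(c) = (-2*c/(3 + c))*c² = -2*c³/(3 + c))
d*(-15 + K(-5)) = 12*(-15 - 2*(-5)³/(3 - 5)) = 12*(-15 - 2*(-125)/(-2)) = 12*(-15 - 2*(-125)*(-½)) = 12*(-15 - 125) = 12*(-140) = -1680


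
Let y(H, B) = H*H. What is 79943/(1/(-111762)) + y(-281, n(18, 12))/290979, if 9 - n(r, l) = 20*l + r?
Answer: -2599777937246153/290979 ≈ -8.9346e+9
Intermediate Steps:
n(r, l) = 9 - r - 20*l (n(r, l) = 9 - (20*l + r) = 9 - (r + 20*l) = 9 + (-r - 20*l) = 9 - r - 20*l)
y(H, B) = H**2
79943/(1/(-111762)) + y(-281, n(18, 12))/290979 = 79943/(1/(-111762)) + (-281)**2/290979 = 79943/(-1/111762) + 78961*(1/290979) = 79943*(-111762) + 78961/290979 = -8934589566 + 78961/290979 = -2599777937246153/290979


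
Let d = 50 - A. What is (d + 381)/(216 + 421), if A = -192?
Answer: 89/91 ≈ 0.97802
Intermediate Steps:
d = 242 (d = 50 - 1*(-192) = 50 + 192 = 242)
(d + 381)/(216 + 421) = (242 + 381)/(216 + 421) = 623/637 = 623*(1/637) = 89/91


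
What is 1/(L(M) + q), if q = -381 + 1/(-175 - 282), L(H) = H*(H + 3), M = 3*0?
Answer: -457/174118 ≈ -0.0026247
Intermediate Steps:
M = 0
L(H) = H*(3 + H)
q = -174118/457 (q = -381 + 1/(-457) = -381 - 1/457 = -174118/457 ≈ -381.00)
1/(L(M) + q) = 1/(0*(3 + 0) - 174118/457) = 1/(0*3 - 174118/457) = 1/(0 - 174118/457) = 1/(-174118/457) = -457/174118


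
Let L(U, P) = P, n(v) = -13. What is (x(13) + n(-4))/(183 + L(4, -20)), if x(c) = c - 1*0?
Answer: 0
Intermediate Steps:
x(c) = c (x(c) = c + 0 = c)
(x(13) + n(-4))/(183 + L(4, -20)) = (13 - 13)/(183 - 20) = 0/163 = 0*(1/163) = 0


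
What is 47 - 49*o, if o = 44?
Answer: -2109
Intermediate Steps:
47 - 49*o = 47 - 49*44 = 47 - 2156 = -2109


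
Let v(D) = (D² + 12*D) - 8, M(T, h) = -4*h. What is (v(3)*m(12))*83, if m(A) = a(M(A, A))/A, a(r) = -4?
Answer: -3071/3 ≈ -1023.7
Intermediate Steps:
v(D) = -8 + D² + 12*D
m(A) = -4/A
(v(3)*m(12))*83 = ((-8 + 3² + 12*3)*(-4/12))*83 = ((-8 + 9 + 36)*(-4*1/12))*83 = (37*(-⅓))*83 = -37/3*83 = -3071/3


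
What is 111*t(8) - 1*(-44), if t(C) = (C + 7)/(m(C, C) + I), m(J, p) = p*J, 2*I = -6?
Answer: 4349/61 ≈ 71.295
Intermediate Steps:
I = -3 (I = (½)*(-6) = -3)
m(J, p) = J*p
t(C) = (7 + C)/(-3 + C²) (t(C) = (C + 7)/(C*C - 3) = (7 + C)/(C² - 3) = (7 + C)/(-3 + C²))
111*t(8) - 1*(-44) = 111*((7 + 8)/(-3 + 8²)) - 1*(-44) = 111*(15/(-3 + 64)) + 44 = 111*(15/61) + 44 = 1665/61 + 44 = 4349/61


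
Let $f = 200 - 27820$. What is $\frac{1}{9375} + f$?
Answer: $- \frac{258937499}{9375} \approx -27620.0$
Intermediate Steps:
$f = -27620$ ($f = 200 - 27820 = -27620$)
$\frac{1}{9375} + f = \frac{1}{9375} - 27620 = - \frac{258937499}{9375}$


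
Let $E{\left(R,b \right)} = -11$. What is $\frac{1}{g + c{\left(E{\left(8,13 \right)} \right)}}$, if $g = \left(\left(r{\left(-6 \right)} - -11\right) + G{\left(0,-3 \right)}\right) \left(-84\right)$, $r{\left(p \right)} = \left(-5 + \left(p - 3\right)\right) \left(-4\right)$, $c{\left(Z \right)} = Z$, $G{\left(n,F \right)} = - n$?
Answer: $- \frac{1}{5639} \approx -0.00017734$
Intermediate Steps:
$r{\left(p \right)} = 32 - 4 p$ ($r{\left(p \right)} = \left(-5 + \left(-3 + p\right)\right) \left(-4\right) = \left(-8 + p\right) \left(-4\right) = 32 - 4 p$)
$g = -5628$ ($g = \left(\left(\left(32 - -24\right) - -11\right) - 0\right) \left(-84\right) = \left(\left(\left(32 + 24\right) + 11\right) + 0\right) \left(-84\right) = \left(\left(56 + 11\right) + 0\right) \left(-84\right) = \left(67 + 0\right) \left(-84\right) = 67 \left(-84\right) = -5628$)
$\frac{1}{g + c{\left(E{\left(8,13 \right)} \right)}} = \frac{1}{-5628 - 11} = \frac{1}{-5639} = - \frac{1}{5639}$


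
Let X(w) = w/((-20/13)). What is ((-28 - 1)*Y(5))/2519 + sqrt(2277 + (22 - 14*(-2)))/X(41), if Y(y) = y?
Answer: -145/2519 - 20*sqrt(2327)/533 ≈ -1.8677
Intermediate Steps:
X(w) = -13*w/20 (X(w) = w/((-20*1/13)) = w/(-20/13) = w*(-13/20) = -13*w/20)
((-28 - 1)*Y(5))/2519 + sqrt(2277 + (22 - 14*(-2)))/X(41) = ((-28 - 1)*5)/2519 + sqrt(2277 + (22 - 14*(-2)))/((-13/20*41)) = -29*5*(1/2519) + sqrt(2277 + (22 + 28))/(-533/20) = -145*1/2519 + sqrt(2277 + 50)*(-20/533) = -145/2519 + sqrt(2327)*(-20/533) = -145/2519 - 20*sqrt(2327)/533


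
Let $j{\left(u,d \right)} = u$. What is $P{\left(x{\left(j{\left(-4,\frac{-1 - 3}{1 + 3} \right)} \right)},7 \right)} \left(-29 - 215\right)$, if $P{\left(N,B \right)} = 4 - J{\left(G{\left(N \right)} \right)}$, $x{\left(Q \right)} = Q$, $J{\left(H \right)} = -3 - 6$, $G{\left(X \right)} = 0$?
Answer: $-3172$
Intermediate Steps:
$J{\left(H \right)} = -9$ ($J{\left(H \right)} = -3 - 6 = -9$)
$P{\left(N,B \right)} = 13$ ($P{\left(N,B \right)} = 4 - -9 = 4 + 9 = 13$)
$P{\left(x{\left(j{\left(-4,\frac{-1 - 3}{1 + 3} \right)} \right)},7 \right)} \left(-29 - 215\right) = 13 \left(-29 - 215\right) = 13 \left(-244\right) = -3172$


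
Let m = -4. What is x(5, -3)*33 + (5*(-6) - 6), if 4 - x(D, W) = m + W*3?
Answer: 525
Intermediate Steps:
x(D, W) = 8 - 3*W (x(D, W) = 4 - (-4 + W*3) = 4 - (-4 + 3*W) = 4 + (4 - 3*W) = 8 - 3*W)
x(5, -3)*33 + (5*(-6) - 6) = (8 - 3*(-3))*33 + (5*(-6) - 6) = (8 + 9)*33 + (-30 - 6) = 17*33 - 36 = 561 - 36 = 525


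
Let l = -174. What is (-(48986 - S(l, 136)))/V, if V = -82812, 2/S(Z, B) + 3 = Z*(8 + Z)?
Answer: 353691166/597923343 ≈ 0.59153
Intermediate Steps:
S(Z, B) = 2/(-3 + Z*(8 + Z))
(-(48986 - S(l, 136)))/V = -(48986 - 2/(-3 + (-174)² + 8*(-174)))/(-82812) = -(48986 - 2/(-3 + 30276 - 1392))*(-1/82812) = -(48986 - 2/28881)*(-1/82812) = -1*1414764664/28881*(-1/82812) = -1414764664/28881*(-1/82812) = 353691166/597923343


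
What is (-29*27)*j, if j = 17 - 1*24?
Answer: 5481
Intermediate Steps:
j = -7 (j = 17 - 24 = -7)
(-29*27)*j = -29*27*(-7) = -783*(-7) = 5481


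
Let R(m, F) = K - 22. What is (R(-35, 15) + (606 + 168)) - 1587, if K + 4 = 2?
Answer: -837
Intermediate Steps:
K = -2 (K = -4 + 2 = -2)
R(m, F) = -24 (R(m, F) = -2 - 22 = -24)
(R(-35, 15) + (606 + 168)) - 1587 = (-24 + (606 + 168)) - 1587 = (-24 + 774) - 1587 = 750 - 1587 = -837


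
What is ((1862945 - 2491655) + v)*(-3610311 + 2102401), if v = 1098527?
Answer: -708441752470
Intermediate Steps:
((1862945 - 2491655) + v)*(-3610311 + 2102401) = ((1862945 - 2491655) + 1098527)*(-3610311 + 2102401) = (-628710 + 1098527)*(-1507910) = 469817*(-1507910) = -708441752470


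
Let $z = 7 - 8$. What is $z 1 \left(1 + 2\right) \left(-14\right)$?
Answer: $42$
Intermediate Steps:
$z = -1$ ($z = 7 - 8 = -1$)
$z 1 \left(1 + 2\right) \left(-14\right) = - 1 \left(1 + 2\right) \left(-14\right) = - 1 \cdot 3 \left(-14\right) = \left(-1\right) 3 \left(-14\right) = \left(-3\right) \left(-14\right) = 42$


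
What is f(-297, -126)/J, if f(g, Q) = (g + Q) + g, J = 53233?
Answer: -720/53233 ≈ -0.013525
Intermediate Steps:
f(g, Q) = Q + 2*g (f(g, Q) = (Q + g) + g = Q + 2*g)
f(-297, -126)/J = (-126 + 2*(-297))/53233 = (-126 - 594)*(1/53233) = -720*1/53233 = -720/53233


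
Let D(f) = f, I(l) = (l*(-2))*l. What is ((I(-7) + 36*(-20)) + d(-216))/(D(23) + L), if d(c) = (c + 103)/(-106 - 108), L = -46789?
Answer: 174939/10007924 ≈ 0.017480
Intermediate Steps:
I(l) = -2*l² (I(l) = (-2*l)*l = -2*l²)
d(c) = -103/214 - c/214 (d(c) = (103 + c)/(-214) = (103 + c)*(-1/214) = -103/214 - c/214)
((I(-7) + 36*(-20)) + d(-216))/(D(23) + L) = ((-2*(-7)² + 36*(-20)) + (-103/214 - 1/214*(-216)))/(23 - 46789) = ((-2*49 - 720) + (-103/214 + 108/107))/(-46766) = ((-98 - 720) + 113/214)*(-1/46766) = (-818 + 113/214)*(-1/46766) = -174939/214*(-1/46766) = 174939/10007924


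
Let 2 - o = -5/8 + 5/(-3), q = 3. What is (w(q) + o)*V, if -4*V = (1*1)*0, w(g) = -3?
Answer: 0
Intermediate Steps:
o = 103/24 (o = 2 - (-5/8 + 5/(-3)) = 2 - (-5*1/8 + 5*(-1/3)) = 2 - (-5/8 - 5/3) = 2 - 1*(-55/24) = 2 + 55/24 = 103/24 ≈ 4.2917)
V = 0 (V = -1*1*0/4 = -0/4 = -1/4*0 = 0)
(w(q) + o)*V = (-3 + 103/24)*0 = (31/24)*0 = 0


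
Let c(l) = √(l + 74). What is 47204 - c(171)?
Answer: 47204 - 7*√5 ≈ 47188.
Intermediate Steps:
c(l) = √(74 + l)
47204 - c(171) = 47204 - √(74 + 171) = 47204 - √245 = 47204 - 7*√5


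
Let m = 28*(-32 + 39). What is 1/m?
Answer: 1/196 ≈ 0.0051020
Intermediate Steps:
m = 196 (m = 28*7 = 196)
1/m = 1/196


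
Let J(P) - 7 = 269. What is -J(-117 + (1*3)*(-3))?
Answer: -276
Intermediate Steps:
J(P) = 276 (J(P) = 7 + 269 = 276)
-J(-117 + (1*3)*(-3)) = -1*276 = -276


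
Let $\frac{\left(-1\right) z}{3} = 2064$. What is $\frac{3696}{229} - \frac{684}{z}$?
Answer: $\frac{640063}{39388} \approx 16.25$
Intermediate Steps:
$z = -6192$ ($z = \left(-3\right) 2064 = -6192$)
$\frac{3696}{229} - \frac{684}{z} = \frac{3696}{229} - \frac{684}{-6192} = 3696 \cdot \frac{1}{229} - - \frac{19}{172} = \frac{3696}{229} + \frac{19}{172} = \frac{640063}{39388}$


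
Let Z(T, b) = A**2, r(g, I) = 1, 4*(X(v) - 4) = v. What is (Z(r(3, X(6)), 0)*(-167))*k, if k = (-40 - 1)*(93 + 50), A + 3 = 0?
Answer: 8812089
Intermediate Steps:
A = -3 (A = -3 + 0 = -3)
X(v) = 4 + v/4
Z(T, b) = 9 (Z(T, b) = (-3)**2 = 9)
k = -5863 (k = -41*143 = -5863)
(Z(r(3, X(6)), 0)*(-167))*k = (9*(-167))*(-5863) = -1503*(-5863) = 8812089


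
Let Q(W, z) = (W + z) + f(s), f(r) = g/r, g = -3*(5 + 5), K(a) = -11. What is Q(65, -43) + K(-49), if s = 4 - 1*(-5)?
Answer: 23/3 ≈ 7.6667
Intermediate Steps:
s = 9 (s = 4 + 5 = 9)
g = -30 (g = -3*10 = -30)
f(r) = -30/r
Q(W, z) = -10/3 + W + z (Q(W, z) = (W + z) - 30/9 = (W + z) - 30*⅑ = (W + z) - 10/3 = -10/3 + W + z)
Q(65, -43) + K(-49) = (-10/3 + 65 - 43) - 11 = 56/3 - 11 = 23/3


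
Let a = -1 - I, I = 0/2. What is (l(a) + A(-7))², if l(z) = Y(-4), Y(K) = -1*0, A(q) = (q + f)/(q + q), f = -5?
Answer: 36/49 ≈ 0.73469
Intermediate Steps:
I = 0 (I = 0*(½) = 0)
A(q) = (-5 + q)/(2*q) (A(q) = (q - 5)/(q + q) = (-5 + q)/((2*q)) = (-5 + q)*(1/(2*q)) = (-5 + q)/(2*q))
a = -1 (a = -1 - 1*0 = -1 + 0 = -1)
Y(K) = 0
l(z) = 0
(l(a) + A(-7))² = (0 + (½)*(-5 - 7)/(-7))² = (0 + (½)*(-⅐)*(-12))² = (0 + 6/7)² = (6/7)² = 36/49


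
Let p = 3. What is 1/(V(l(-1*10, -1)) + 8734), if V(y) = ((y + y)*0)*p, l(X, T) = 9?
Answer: 1/8734 ≈ 0.00011450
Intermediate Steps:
V(y) = 0 (V(y) = ((y + y)*0)*3 = ((2*y)*0)*3 = 0*3 = 0)
1/(V(l(-1*10, -1)) + 8734) = 1/(0 + 8734) = 1/8734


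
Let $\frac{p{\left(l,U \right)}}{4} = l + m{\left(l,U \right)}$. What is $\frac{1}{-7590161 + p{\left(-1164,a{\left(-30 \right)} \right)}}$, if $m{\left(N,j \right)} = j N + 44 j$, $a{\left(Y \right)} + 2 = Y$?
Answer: $- \frac{1}{7451457} \approx -1.342 \cdot 10^{-7}$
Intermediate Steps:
$a{\left(Y \right)} = -2 + Y$
$m{\left(N,j \right)} = 44 j + N j$ ($m{\left(N,j \right)} = N j + 44 j = 44 j + N j$)
$p{\left(l,U \right)} = 4 l + 4 U \left(44 + l\right)$ ($p{\left(l,U \right)} = 4 \left(l + U \left(44 + l\right)\right) = 4 l + 4 U \left(44 + l\right)$)
$\frac{1}{-7590161 + p{\left(-1164,a{\left(-30 \right)} \right)}} = \frac{1}{-7590161 + \left(4 \left(-1164\right) + 4 \left(-2 - 30\right) \left(44 - 1164\right)\right)} = \frac{1}{-7590161 - \left(4656 + 128 \left(-1120\right)\right)} = \frac{1}{-7590161 + \left(-4656 + 143360\right)} = \frac{1}{-7590161 + 138704} = \frac{1}{-7451457} = - \frac{1}{7451457}$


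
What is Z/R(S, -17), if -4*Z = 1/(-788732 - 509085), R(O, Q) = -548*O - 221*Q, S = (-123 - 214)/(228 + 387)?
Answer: 615/12953412842908 ≈ 4.7478e-11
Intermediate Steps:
S = -337/615 ≈ -0.54797
Z = 1/5191268 (Z = -1/(4*(-788732 - 509085)) = -¼/(-1297817) = -¼*(-1/1297817) = 1/5191268 ≈ 1.9263e-7)
Z/R(S, -17) = 1/(5191268*(-548*(-337/615) - 221*(-17))) = 1/(5191268*(184676/615 + 3757)) = 1/(5191268*(2495231/615)) = (1/5191268)*(615/2495231) = 615/12953412842908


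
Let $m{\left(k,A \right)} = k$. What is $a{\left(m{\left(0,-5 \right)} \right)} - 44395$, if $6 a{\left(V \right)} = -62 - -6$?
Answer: $- \frac{133213}{3} \approx -44404.0$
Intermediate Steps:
$a{\left(V \right)} = - \frac{28}{3}$ ($a{\left(V \right)} = \frac{-62 - -6}{6} = \frac{-62 + 6}{6} = \frac{1}{6} \left(-56\right) = - \frac{28}{3}$)
$a{\left(m{\left(0,-5 \right)} \right)} - 44395 = - \frac{28}{3} - 44395 = - \frac{133213}{3}$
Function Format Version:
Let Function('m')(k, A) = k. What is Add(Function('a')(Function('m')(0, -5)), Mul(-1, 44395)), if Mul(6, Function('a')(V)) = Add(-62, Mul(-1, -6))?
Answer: Rational(-133213, 3) ≈ -44404.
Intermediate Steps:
Function('a')(V) = Rational(-28, 3) (Function('a')(V) = Mul(Rational(1, 6), Add(-62, Mul(-1, -6))) = Mul(Rational(1, 6), Add(-62, 6)) = Mul(Rational(1, 6), -56) = Rational(-28, 3))
Add(Function('a')(Function('m')(0, -5)), Mul(-1, 44395)) = Add(Rational(-28, 3), Mul(-1, 44395)) = Add(Rational(-28, 3), -44395) = Rational(-133213, 3)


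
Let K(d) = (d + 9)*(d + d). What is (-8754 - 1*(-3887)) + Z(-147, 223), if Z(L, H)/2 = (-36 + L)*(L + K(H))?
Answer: -37821817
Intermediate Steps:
K(d) = 2*d*(9 + d) (K(d) = (9 + d)*(2*d) = 2*d*(9 + d))
Z(L, H) = 2*(-36 + L)*(L + 2*H*(9 + H)) (Z(L, H) = 2*((-36 + L)*(L + 2*H*(9 + H))) = 2*(-36 + L)*(L + 2*H*(9 + H)))
(-8754 - 1*(-3887)) + Z(-147, 223) = (-8754 - 1*(-3887)) + (-72*(-147) + 2*(-147)**2 - 144*223*(9 + 223) + 4*223*(-147)*(9 + 223)) = (-8754 + 3887) + (10584 + 2*21609 - 144*223*232 + 4*223*(-147)*232) = -4867 + (10584 + 43218 - 7449984 - 30420768) = -4867 - 37816950 = -37821817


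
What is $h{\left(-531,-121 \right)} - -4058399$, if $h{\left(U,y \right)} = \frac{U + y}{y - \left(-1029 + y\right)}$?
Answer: $\frac{4176091919}{1029} \approx 4.0584 \cdot 10^{6}$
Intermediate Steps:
$h{\left(U,y \right)} = \frac{U}{1029} + \frac{y}{1029}$ ($h{\left(U,y \right)} = \frac{U + y}{1029} = \left(U + y\right) \frac{1}{1029} = \frac{U}{1029} + \frac{y}{1029}$)
$h{\left(-531,-121 \right)} - -4058399 = \left(\frac{1}{1029} \left(-531\right) + \frac{1}{1029} \left(-121\right)\right) - -4058399 = \left(- \frac{177}{343} - \frac{121}{1029}\right) + 4058399 = - \frac{652}{1029} + 4058399 = \frac{4176091919}{1029}$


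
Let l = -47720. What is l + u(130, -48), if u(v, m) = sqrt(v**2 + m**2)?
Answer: -47720 + 2*sqrt(4801) ≈ -47581.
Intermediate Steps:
u(v, m) = sqrt(m**2 + v**2)
l + u(130, -48) = -47720 + sqrt((-48)**2 + 130**2) = -47720 + sqrt(2304 + 16900) = -47720 + sqrt(19204) = -47720 + 2*sqrt(4801)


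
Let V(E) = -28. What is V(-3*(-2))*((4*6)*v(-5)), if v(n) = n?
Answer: 3360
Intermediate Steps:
V(-3*(-2))*((4*6)*v(-5)) = -28*4*6*(-5) = -672*(-5) = -28*(-120) = 3360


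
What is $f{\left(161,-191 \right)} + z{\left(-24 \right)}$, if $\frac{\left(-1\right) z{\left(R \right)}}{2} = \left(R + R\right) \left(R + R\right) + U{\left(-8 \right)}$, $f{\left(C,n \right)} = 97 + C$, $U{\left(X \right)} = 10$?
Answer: $-4370$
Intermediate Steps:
$z{\left(R \right)} = -20 - 8 R^{2}$ ($z{\left(R \right)} = - 2 \left(\left(R + R\right) \left(R + R\right) + 10\right) = - 2 \left(2 R 2 R + 10\right) = - 2 \left(4 R^{2} + 10\right) = - 2 \left(10 + 4 R^{2}\right) = -20 - 8 R^{2}$)
$f{\left(161,-191 \right)} + z{\left(-24 \right)} = \left(97 + 161\right) - \left(20 + 8 \left(-24\right)^{2}\right) = 258 - 4628 = -4370$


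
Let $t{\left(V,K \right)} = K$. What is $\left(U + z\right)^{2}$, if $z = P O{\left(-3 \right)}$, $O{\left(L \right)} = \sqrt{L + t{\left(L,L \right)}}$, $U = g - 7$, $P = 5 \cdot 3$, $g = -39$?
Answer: $766 - 1380 i \sqrt{6} \approx 766.0 - 3380.3 i$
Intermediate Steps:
$P = 15$
$U = -46$ ($U = -39 - 7 = -46$)
$O{\left(L \right)} = \sqrt{2} \sqrt{L}$ ($O{\left(L \right)} = \sqrt{L + L} = \sqrt{2 L} = \sqrt{2} \sqrt{L}$)
$z = 15 i \sqrt{6}$ ($z = 15 \sqrt{2} \sqrt{-3} = 15 \sqrt{2} i \sqrt{3} = 15 i \sqrt{6} \approx 36.742 i$)
$\left(U + z\right)^{2} = \left(-46 + 15 i \sqrt{6}\right)^{2}$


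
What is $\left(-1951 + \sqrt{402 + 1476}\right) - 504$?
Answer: $-2455 + \sqrt{1878} \approx -2411.7$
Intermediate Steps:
$\left(-1951 + \sqrt{402 + 1476}\right) - 504 = \left(-1951 + \sqrt{1878}\right) - 504 = -2455 + \sqrt{1878}$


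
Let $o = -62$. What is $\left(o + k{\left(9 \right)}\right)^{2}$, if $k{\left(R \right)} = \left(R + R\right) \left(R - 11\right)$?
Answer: $9604$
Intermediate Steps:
$k{\left(R \right)} = 2 R \left(-11 + R\right)$
$\left(o + k{\left(9 \right)}\right)^{2} = \left(-62 + 2 \cdot 9 \left(-11 + 9\right)\right)^{2} = \left(-62 + 2 \cdot 9 \left(-2\right)\right)^{2} = \left(-62 - 36\right)^{2} = \left(-98\right)^{2} = 9604$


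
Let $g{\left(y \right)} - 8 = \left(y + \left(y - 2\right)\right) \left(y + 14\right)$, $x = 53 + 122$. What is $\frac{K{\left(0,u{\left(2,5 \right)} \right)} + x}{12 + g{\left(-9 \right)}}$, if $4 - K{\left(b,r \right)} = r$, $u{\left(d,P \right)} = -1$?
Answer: $- \frac{9}{4} \approx -2.25$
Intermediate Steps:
$x = 175$
$K{\left(b,r \right)} = 4 - r$
$g{\left(y \right)} = 8 + \left(-2 + 2 y\right) \left(14 + y\right)$ ($g{\left(y \right)} = 8 + \left(y + \left(y - 2\right)\right) \left(y + 14\right) = 8 + \left(y + \left(-2 + y\right)\right) \left(14 + y\right) = 8 + \left(-2 + 2 y\right) \left(14 + y\right)$)
$\frac{K{\left(0,u{\left(2,5 \right)} \right)} + x}{12 + g{\left(-9 \right)}} = \frac{\left(4 - -1\right) + 175}{12 + \left(-20 + 2 \left(-9\right)^{2} + 26 \left(-9\right)\right)} = \frac{\left(4 + 1\right) + 175}{12 - 92} = \frac{5 + 175}{12 - 92} = \frac{180}{12 - 92} = \frac{180}{-80} = 180 \left(- \frac{1}{80}\right) = - \frac{9}{4}$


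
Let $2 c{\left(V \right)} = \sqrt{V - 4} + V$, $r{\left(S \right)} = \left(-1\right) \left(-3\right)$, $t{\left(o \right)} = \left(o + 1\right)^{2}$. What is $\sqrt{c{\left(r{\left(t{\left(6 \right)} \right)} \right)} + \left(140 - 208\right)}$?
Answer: $\frac{\sqrt{-266 + 2 i}}{2} \approx 0.030657 + 8.1548 i$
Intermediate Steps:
$t{\left(o \right)} = \left(1 + o\right)^{2}$
$r{\left(S \right)} = 3$
$c{\left(V \right)} = \frac{V}{2} + \frac{\sqrt{-4 + V}}{2}$ ($c{\left(V \right)} = \frac{\sqrt{V - 4} + V}{2} = \frac{\sqrt{-4 + V} + V}{2} = \frac{V + \sqrt{-4 + V}}{2} = \frac{V}{2} + \frac{\sqrt{-4 + V}}{2}$)
$\sqrt{c{\left(r{\left(t{\left(6 \right)} \right)} \right)} + \left(140 - 208\right)} = \sqrt{\left(\frac{1}{2} \cdot 3 + \frac{\sqrt{-4 + 3}}{2}\right) + \left(140 - 208\right)} = \sqrt{\left(\frac{3}{2} + \frac{\sqrt{-1}}{2}\right) + \left(140 - 208\right)} = \sqrt{\left(\frac{3}{2} + \frac{i}{2}\right) - 68} = \sqrt{- \frac{133}{2} + \frac{i}{2}}$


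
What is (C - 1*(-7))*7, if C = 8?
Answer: 105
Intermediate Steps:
(C - 1*(-7))*7 = (8 - 1*(-7))*7 = (8 + 7)*7 = 15*7 = 105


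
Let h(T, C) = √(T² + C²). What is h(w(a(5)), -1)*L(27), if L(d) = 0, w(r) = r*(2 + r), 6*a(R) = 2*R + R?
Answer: 0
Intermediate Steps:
a(R) = R/2 (a(R) = (2*R + R)/6 = (3*R)/6 = R/2)
h(T, C) = √(C² + T²)
h(w(a(5)), -1)*L(27) = √((-1)² + (((½)*5)*(2 + (½)*5))²)*0 = √(1 + (5*(2 + 5/2)/2)²)*0 = √(1 + ((5/2)*(9/2))²)*0 = √(1 + (45/4)²)*0 = √(1 + 2025/16)*0 = √(2041/16)*0 = (√2041/4)*0 = 0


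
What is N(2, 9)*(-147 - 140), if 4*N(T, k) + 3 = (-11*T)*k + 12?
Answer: 54243/4 ≈ 13561.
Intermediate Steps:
N(T, k) = 9/4 - 11*T*k/4 (N(T, k) = -¾ + ((-11*T)*k + 12)/4 = -¾ + (-11*T*k + 12)/4 = -¾ + (12 - 11*T*k)/4 = -¾ + (3 - 11*T*k/4) = 9/4 - 11*T*k/4)
N(2, 9)*(-147 - 140) = (9/4 - 11/4*2*9)*(-147 - 140) = (9/4 - 99/2)*(-287) = -189/4*(-287) = 54243/4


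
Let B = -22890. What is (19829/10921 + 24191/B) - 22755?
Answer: -5688143660051/249981690 ≈ -22754.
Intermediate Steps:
(19829/10921 + 24191/B) - 22755 = (19829/10921 + 24191/(-22890)) - 22755 = (19829*(1/10921) + 24191*(-1/22890)) - 22755 = (19829/10921 - 24191/22890) - 22755 = 189695899/249981690 - 22755 = -5688143660051/249981690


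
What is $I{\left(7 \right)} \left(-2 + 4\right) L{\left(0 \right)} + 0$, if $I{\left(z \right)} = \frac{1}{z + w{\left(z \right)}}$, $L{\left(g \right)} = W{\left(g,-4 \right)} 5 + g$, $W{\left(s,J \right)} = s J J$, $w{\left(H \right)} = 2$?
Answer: $0$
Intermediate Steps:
$W{\left(s,J \right)} = s J^{2}$ ($W{\left(s,J \right)} = J s J = s J^{2}$)
$L{\left(g \right)} = 81 g$ ($L{\left(g \right)} = g \left(-4\right)^{2} \cdot 5 + g = g 16 \cdot 5 + g = 16 g 5 + g = 80 g + g = 81 g$)
$I{\left(z \right)} = \frac{1}{2 + z}$ ($I{\left(z \right)} = \frac{1}{z + 2} = \frac{1}{2 + z}$)
$I{\left(7 \right)} \left(-2 + 4\right) L{\left(0 \right)} + 0 = \frac{\left(-2 + 4\right) 81 \cdot 0}{2 + 7} + 0 = \frac{2 \cdot 0}{9} + 0 = \frac{1}{9} \cdot 0 + 0 = 0 + 0 = 0$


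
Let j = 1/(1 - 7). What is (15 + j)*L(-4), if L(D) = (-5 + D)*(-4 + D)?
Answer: 1068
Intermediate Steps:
j = -1/6 (j = 1/(-6) = -1/6 ≈ -0.16667)
(15 + j)*L(-4) = (15 - 1/6)*(20 + (-4)**2 - 9*(-4)) = 89*(20 + 16 + 36)/6 = (89/6)*72 = 1068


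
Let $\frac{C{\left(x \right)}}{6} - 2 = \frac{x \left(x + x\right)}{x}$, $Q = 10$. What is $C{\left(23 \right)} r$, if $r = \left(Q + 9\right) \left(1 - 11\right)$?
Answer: $-54720$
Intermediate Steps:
$C{\left(x \right)} = 12 + 12 x$ ($C{\left(x \right)} = 12 + 6 \frac{x \left(x + x\right)}{x} = 12 + 6 \frac{x 2 x}{x} = 12 + 6 \frac{2 x^{2}}{x} = 12 + 6 \cdot 2 x = 12 + 12 x$)
$r = -190$ ($r = \left(10 + 9\right) \left(1 - 11\right) = 19 \left(-10\right) = -190$)
$C{\left(23 \right)} r = \left(12 + 12 \cdot 23\right) \left(-190\right) = \left(12 + 276\right) \left(-190\right) = 288 \left(-190\right) = -54720$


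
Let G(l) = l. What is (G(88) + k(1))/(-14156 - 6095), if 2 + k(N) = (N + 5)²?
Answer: -122/20251 ≈ -0.0060244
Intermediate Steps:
k(N) = -2 + (5 + N)² (k(N) = -2 + (N + 5)² = -2 + (5 + N)²)
(G(88) + k(1))/(-14156 - 6095) = (88 + (-2 + (5 + 1)²))/(-14156 - 6095) = (88 + (-2 + 6²))/(-20251) = (88 + (-2 + 36))*(-1/20251) = (88 + 34)*(-1/20251) = 122*(-1/20251) = -122/20251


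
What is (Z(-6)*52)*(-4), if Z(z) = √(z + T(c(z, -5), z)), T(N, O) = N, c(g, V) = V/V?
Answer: -208*I*√5 ≈ -465.1*I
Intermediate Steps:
c(g, V) = 1
Z(z) = √(1 + z) (Z(z) = √(z + 1) = √(1 + z))
(Z(-6)*52)*(-4) = (√(1 - 6)*52)*(-4) = (√(-5)*52)*(-4) = ((I*√5)*52)*(-4) = (52*I*√5)*(-4) = -208*I*√5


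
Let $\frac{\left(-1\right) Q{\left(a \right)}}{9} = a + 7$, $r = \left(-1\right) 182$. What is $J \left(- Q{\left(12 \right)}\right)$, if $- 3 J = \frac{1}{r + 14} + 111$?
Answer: $- \frac{354293}{56} \approx -6326.7$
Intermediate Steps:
$r = -182$
$Q{\left(a \right)} = -63 - 9 a$ ($Q{\left(a \right)} = - 9 \left(a + 7\right) = - 9 \left(7 + a\right) = -63 - 9 a$)
$J = - \frac{18647}{504}$ ($J = - \frac{\frac{1}{-182 + 14} + 111}{3} = - \frac{\frac{1}{-168} + 111}{3} = - \frac{- \frac{1}{168} + 111}{3} = \left(- \frac{1}{3}\right) \frac{18647}{168} = - \frac{18647}{504} \approx -36.998$)
$J \left(- Q{\left(12 \right)}\right) = - \frac{18647 \left(- (-63 - 108)\right)}{504} = - \frac{18647 \left(\left(-1\right) \left(-171\right)\right)}{504} = \left(- \frac{18647}{504}\right) 171 = - \frac{354293}{56}$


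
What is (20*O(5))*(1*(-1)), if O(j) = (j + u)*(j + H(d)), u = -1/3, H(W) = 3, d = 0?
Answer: -2240/3 ≈ -746.67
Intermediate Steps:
u = -⅓ (u = -1*⅓ = -⅓ ≈ -0.33333)
O(j) = (3 + j)*(-⅓ + j) (O(j) = (j - ⅓)*(j + 3) = (-⅓ + j)*(3 + j) = (3 + j)*(-⅓ + j))
(20*O(5))*(1*(-1)) = (20*(-1 + 5² + (8/3)*5))*(1*(-1)) = (20*(-1 + 25 + 40/3))*(-1) = (20*(112/3))*(-1) = (2240/3)*(-1) = -2240/3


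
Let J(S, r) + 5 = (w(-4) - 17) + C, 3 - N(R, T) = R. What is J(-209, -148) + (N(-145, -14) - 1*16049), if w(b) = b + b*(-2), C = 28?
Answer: -15891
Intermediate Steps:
N(R, T) = 3 - R
w(b) = -b (w(b) = b - 2*b = -b)
J(S, r) = 10 (J(S, r) = -5 + ((-1*(-4) - 17) + 28) = -5 + ((4 - 17) + 28) = -5 + (-13 + 28) = -5 + 15 = 10)
J(-209, -148) + (N(-145, -14) - 1*16049) = 10 + ((3 - 1*(-145)) - 1*16049) = 10 + ((3 + 145) - 16049) = 10 + (148 - 16049) = 10 - 15901 = -15891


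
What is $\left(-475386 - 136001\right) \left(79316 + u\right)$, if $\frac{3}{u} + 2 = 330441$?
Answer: $- \frac{16023902854791349}{330439} \approx -4.8493 \cdot 10^{10}$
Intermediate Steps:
$u = \frac{3}{330439}$ ($u = \frac{3}{-2 + 330441} = \frac{3}{330439} \approx 9.0788 \cdot 10^{-6}$)
$\left(-475386 - 136001\right) \left(79316 + u\right) = \left(-475386 - 136001\right) \left(79316 + \frac{3}{330439}\right) = \left(-611387\right) \frac{26209099727}{330439} = - \frac{16023902854791349}{330439}$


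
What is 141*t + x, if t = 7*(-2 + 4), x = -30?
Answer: 1944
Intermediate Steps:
t = 14 (t = 7*2 = 14)
141*t + x = 141*14 - 30 = 1974 - 30 = 1944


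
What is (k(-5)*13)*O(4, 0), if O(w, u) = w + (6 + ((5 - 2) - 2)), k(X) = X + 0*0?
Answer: -715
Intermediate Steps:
k(X) = X (k(X) = X + 0 = X)
O(w, u) = 7 + w (O(w, u) = w + (6 + (3 - 2)) = w + (6 + 1) = w + 7 = 7 + w)
(k(-5)*13)*O(4, 0) = (-5*13)*(7 + 4) = -65*11 = -715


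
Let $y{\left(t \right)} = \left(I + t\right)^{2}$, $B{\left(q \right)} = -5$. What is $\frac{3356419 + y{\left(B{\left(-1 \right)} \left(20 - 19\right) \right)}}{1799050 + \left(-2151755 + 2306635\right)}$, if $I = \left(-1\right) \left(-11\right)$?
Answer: $\frac{671291}{390786} \approx 1.7178$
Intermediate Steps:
$I = 11$
$y{\left(t \right)} = \left(11 + t\right)^{2}$
$\frac{3356419 + y{\left(B{\left(-1 \right)} \left(20 - 19\right) \right)}}{1799050 + \left(-2151755 + 2306635\right)} = \frac{3356419 + \left(11 - 5 \left(20 - 19\right)\right)^{2}}{1799050 + \left(-2151755 + 2306635\right)} = \frac{3356419 + \left(11 - 5\right)^{2}}{1799050 + 154880} = \frac{3356419 + \left(11 - 5\right)^{2}}{1953930} = \left(3356419 + 6^{2}\right) \frac{1}{1953930} = \left(3356419 + 36\right) \frac{1}{1953930} = 3356455 \cdot \frac{1}{1953930} = \frac{671291}{390786}$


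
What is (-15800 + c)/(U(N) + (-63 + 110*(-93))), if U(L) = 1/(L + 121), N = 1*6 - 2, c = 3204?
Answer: 393625/321656 ≈ 1.2237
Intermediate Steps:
N = 4 (N = 6 - 2 = 4)
U(L) = 1/(121 + L)
(-15800 + c)/(U(N) + (-63 + 110*(-93))) = (-15800 + 3204)/(1/(121 + 4) + (-63 + 110*(-93))) = -12596/(1/125 + (-63 - 10230)) = -12596/(1/125 - 10293) = -12596/(-1286624/125) = -12596*(-125/1286624) = 393625/321656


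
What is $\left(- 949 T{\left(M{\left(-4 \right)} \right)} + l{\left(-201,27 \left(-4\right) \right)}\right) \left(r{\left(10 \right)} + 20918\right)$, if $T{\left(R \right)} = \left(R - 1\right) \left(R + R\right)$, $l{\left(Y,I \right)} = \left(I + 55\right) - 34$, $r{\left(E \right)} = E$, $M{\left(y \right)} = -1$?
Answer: $-81263424$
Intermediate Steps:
$l{\left(Y,I \right)} = 21 + I$ ($l{\left(Y,I \right)} = \left(55 + I\right) - 34 = 21 + I$)
$T{\left(R \right)} = 2 R \left(-1 + R\right)$ ($T{\left(R \right)} = \left(-1 + R\right) 2 R = 2 R \left(-1 + R\right)$)
$\left(- 949 T{\left(M{\left(-4 \right)} \right)} + l{\left(-201,27 \left(-4\right) \right)}\right) \left(r{\left(10 \right)} + 20918\right) = \left(- 949 \cdot 2 \left(-1\right) \left(-1 - 1\right) + \left(21 + 27 \left(-4\right)\right)\right) \left(10 + 20918\right) = \left(- 949 \cdot 2 \left(-1\right) \left(-2\right) + \left(21 - 108\right)\right) 20928 = \left(\left(-949\right) 4 - 87\right) 20928 = \left(-3796 - 87\right) 20928 = \left(-3883\right) 20928 = -81263424$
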